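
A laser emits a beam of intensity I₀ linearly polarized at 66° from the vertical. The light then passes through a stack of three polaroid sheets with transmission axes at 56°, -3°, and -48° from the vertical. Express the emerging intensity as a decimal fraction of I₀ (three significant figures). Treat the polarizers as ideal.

I₁ = I₀ cos²(56° − 66°) = I₀ cos²(10°) = 0.9698 I₀.
I₂ = I₁ cos²(-3° − 56°) = 0.9698 I₀ · cos²(59°) = 0.2573 I₀.
I₃ = I₂ cos²(-48° + 3°) = 0.2573 I₀ · cos²(45°) = 0.1286 I₀.
Transmitted fraction = 0.1286.

≈ 0.129 I₀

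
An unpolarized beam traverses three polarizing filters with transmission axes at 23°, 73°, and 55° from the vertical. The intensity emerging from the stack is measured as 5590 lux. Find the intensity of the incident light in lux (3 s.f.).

I₀ ≈ 2.99e4 lux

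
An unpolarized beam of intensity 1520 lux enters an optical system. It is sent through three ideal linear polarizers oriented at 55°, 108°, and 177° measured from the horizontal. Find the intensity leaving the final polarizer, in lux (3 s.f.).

I ≈ 35.4 lux

Unpolarized light through the first polarizer → I₁ = 1520 lux/2 = 760 lux, polarized at 55°.
I₂ = I₁ · cos²(53°) = 760 · 0.3622 = 275.3 lux.
I₃ = I₂ · cos²(69°) = 275.3 · 0.1284 = 35.35 lux.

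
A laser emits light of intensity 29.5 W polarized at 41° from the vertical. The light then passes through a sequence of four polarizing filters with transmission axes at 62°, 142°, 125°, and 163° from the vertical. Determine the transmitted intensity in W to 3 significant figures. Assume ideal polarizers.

I ≈ 0.440 W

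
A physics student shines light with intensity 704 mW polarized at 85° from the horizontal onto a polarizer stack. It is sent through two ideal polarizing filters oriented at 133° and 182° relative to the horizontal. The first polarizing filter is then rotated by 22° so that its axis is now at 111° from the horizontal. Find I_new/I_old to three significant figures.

I_new/I_old ≈ 0.444

Before rotation:
I₁ = I₀ cos²(133° − 85°) = I₀ cos²(48°) = 0.4477 I₀.
I₂ = I₁ cos²(182° − 133°) = 0.4477 I₀ · cos²(49°) = 0.1927 I₀.
After rotation:
I₁ = I₀ cos²(111° − 85°) = I₀ cos²(26°) = 0.8078 I₀.
I₂ = I₁ cos²(182° − 111°) = 0.8078 I₀ · cos²(71°) = 0.08563 I₀.
Ratio = 0.08563 / 0.1927 = 0.4443.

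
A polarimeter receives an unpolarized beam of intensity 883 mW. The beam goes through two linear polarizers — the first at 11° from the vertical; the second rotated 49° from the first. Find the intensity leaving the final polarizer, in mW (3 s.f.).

Unpolarized light through the first polarizer → I₁ = 883 mW/2 = 441.5 mW, polarized at 11°.
I₂ = I₁ · cos²(49°) = 441.5 · 0.4304 = 190 mW.

I ≈ 190 mW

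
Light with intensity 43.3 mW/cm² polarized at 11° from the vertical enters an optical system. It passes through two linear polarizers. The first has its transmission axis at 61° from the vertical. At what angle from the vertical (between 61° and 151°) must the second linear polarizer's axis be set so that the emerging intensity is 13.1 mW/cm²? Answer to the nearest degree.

θ ≈ 92°

By Malus's law, I₁ = I₀ cos²(61° − 11°) = I₀ cos²(50°) = 0.4132 I₀.
Target fraction: 13.1 / 43.3 mW/cm² = 0.3025 of I₀.
Need I₂/I₀ = 0.3025, so cos²(θ − 61°) = 0.3025 / 0.4132 = 0.7322.
θ − 61° = arccos(√0.7322) = 31.2°, giving θ ≈ 61 + 31.2 = 92.2°.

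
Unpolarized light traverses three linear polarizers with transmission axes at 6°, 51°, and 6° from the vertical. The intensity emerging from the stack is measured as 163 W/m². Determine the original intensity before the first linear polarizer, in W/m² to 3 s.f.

I₀ ≈ 1300 W/m²

Unpolarized light through the first polarizer → I₁ = ½ I₀, now polarized at 6°.
I₂ = I₁ cos²(51° − 6°) = 0.5 I₀ · cos²(45°) = 0.25 I₀.
I₃ = I₂ cos²(6° − 51°) = 0.25 I₀ · cos²(45°) = 0.125 I₀.
So 163 W/m² = 0.125 I₀, giving I₀ = 163/0.125 = 1304 W/m².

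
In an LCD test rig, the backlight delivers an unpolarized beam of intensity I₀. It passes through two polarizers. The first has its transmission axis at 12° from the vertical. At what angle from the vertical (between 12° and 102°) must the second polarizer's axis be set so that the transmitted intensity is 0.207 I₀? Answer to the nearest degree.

θ ≈ 62°

Unpolarized light through the first polarizer → I₁ = ½ I₀, now polarized at 12°.
Need I₂/I₀ = 0.207, so cos²(θ − 12°) = 0.207 / 0.5 = 0.414.
θ − 12° = arccos(√0.414) = 50.0°, giving θ ≈ 12 + 50.0 = 62.0°.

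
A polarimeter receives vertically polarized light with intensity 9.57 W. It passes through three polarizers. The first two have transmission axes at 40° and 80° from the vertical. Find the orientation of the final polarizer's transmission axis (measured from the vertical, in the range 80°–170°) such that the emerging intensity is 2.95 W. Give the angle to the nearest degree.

θ ≈ 99°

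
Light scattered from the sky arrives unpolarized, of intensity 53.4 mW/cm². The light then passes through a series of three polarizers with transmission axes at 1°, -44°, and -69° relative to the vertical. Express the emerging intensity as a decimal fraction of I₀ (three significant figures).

Unpolarized light through the first polarizer → I₁ = 53.4 mW/cm²/2 = 26.7 mW/cm², polarized at 1°.
I₂ = I₁ · cos²(45°) = 26.7 · 0.5 = 13.35 mW/cm².
I₃ = I₂ · cos²(25°) = 13.35 · 0.8214 = 10.97 mW/cm².
Transmitted fraction = 0.2053.

I/I₀ ≈ 0.205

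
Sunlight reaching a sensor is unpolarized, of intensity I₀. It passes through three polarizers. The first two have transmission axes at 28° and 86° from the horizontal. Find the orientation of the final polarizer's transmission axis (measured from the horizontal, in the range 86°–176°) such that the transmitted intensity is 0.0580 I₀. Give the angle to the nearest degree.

θ ≈ 136°

Unpolarized light through the first polarizer → I₁ = ½ I₀, now polarized at 28°.
I₂ = I₁ cos²(86° − 28°) = 0.5 I₀ · cos²(58°) = 0.1404 I₀.
Need I₃/I₀ = 0.058, so cos²(θ − 86°) = 0.058 / 0.1404 = 0.4131.
θ − 86° = arccos(√0.4131) = 50.0°, giving θ ≈ 86 + 50.0 = 136.0°.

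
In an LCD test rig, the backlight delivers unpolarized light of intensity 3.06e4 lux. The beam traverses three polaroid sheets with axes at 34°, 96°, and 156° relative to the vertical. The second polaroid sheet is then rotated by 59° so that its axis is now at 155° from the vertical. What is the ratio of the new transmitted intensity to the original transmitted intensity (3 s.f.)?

Before rotation:
Unpolarized light through the first polarizer → I₁ = ½ I₀, now polarized at 34°.
I₂ = I₁ cos²(96° − 34°) = 0.5 I₀ · cos²(62°) = 0.1102 I₀.
I₃ = I₂ cos²(156° − 96°) = 0.1102 I₀ · cos²(60°) = 0.02755 I₀.
After rotation:
Unpolarized light through the first polarizer → I₁ = ½ I₀, now polarized at 34°.
Angle between axes 1 and 2: 59°. I₂ = 0.5 I₀ · cos²(59°) = 0.1326 I₀.
I₃ = I₂ cos²(156° − 155°) = 0.1326 I₀ · cos²(1°) = 0.1326 I₀.
Ratio = 0.1326 / 0.02755 = 4.813.

I_new/I_old ≈ 4.81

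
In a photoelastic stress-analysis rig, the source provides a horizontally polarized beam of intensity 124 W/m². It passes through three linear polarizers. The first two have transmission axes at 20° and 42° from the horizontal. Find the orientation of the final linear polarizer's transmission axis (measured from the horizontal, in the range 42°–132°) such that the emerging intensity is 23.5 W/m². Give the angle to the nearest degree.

θ ≈ 102°

By Malus's law, I₁ = I₀ cos²(20° − 0°) = I₀ cos²(20°) = 0.883 I₀.
I₂ = I₁ cos²(42° − 20°) = 0.883 I₀ · cos²(22°) = 0.7591 I₀.
Target fraction: 23.5 / 124 W/m² = 0.1895 of I₀.
Need I₃/I₀ = 0.1895, so cos²(θ − 42°) = 0.1895 / 0.7591 = 0.2497.
θ − 42° = arccos(√0.2497) = 60.0°, giving θ ≈ 42 + 60.0 = 102.0°.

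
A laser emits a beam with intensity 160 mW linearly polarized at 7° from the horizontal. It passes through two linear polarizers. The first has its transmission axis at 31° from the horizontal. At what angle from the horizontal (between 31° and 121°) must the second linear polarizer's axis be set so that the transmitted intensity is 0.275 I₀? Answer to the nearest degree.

I₁ = I₀ cos²(31° − 7°) = I₀ cos²(24°) = 0.8346 I₀.
Need I₂/I₀ = 0.275, so cos²(θ − 31°) = 0.275 / 0.8346 = 0.3295.
θ − 31° = arccos(√0.3295) = 55.0°, giving θ ≈ 31 + 55.0 = 86.0°.

θ ≈ 86°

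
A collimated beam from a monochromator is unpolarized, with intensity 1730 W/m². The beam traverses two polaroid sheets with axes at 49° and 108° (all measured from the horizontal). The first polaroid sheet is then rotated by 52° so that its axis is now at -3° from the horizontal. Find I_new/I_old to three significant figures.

I_new/I_old ≈ 0.484

Before rotation:
Unpolarized light through the first polarizer → I₁ = ½ I₀, now polarized at 49°.
I₂ = I₁ cos²(108° − 49°) = 0.5 I₀ · cos²(59°) = 0.1326 I₀.
After rotation:
Unpolarized light through the first polarizer → I₁ = ½ I₀, now polarized at -3°.
Angle between axes 1 and 2: 69°. I₂ = 0.5 I₀ · cos²(69°) = 0.06421 I₀.
Ratio = 0.06421 / 0.1326 = 0.4841.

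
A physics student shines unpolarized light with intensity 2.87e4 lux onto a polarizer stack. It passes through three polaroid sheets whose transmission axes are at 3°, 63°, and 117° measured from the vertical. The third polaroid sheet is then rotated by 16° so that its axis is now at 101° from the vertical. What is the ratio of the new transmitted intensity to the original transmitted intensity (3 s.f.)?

Before rotation:
Unpolarized light through the first polarizer → I₁ = ½ I₀, now polarized at 3°.
I₂ = I₁ cos²(63° − 3°) = 0.5 I₀ · cos²(60°) = 0.125 I₀.
I₃ = I₂ cos²(117° − 63°) = 0.125 I₀ · cos²(54°) = 0.04319 I₀.
After rotation:
Unpolarized light through the first polarizer → I₁ = ½ I₀, now polarized at 3°.
I₂ = I₁ cos²(63° − 3°) = 0.5 I₀ · cos²(60°) = 0.125 I₀.
I₃ = I₂ cos²(101° − 63°) = 0.125 I₀ · cos²(38°) = 0.07762 I₀.
Ratio = 0.07762 / 0.04319 = 1.797.

I_new/I_old ≈ 1.80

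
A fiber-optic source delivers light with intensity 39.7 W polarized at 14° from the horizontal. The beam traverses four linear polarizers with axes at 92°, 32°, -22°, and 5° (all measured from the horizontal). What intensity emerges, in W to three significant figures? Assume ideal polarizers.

I ≈ 0.118 W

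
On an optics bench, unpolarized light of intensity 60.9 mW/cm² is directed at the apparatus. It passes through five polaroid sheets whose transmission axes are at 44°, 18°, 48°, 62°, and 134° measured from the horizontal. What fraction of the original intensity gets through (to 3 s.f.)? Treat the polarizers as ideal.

I/I₀ ≈ 0.0272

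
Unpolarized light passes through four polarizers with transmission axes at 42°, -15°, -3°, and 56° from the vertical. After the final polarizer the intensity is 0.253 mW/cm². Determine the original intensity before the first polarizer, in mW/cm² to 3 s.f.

I₀ ≈ 6.72 mW/cm²

Unpolarized light through the first polarizer → I₁ = ½ I₀, now polarized at 42°.
I₂ = I₁ cos²(-15° − 42°) = 0.5 I₀ · cos²(57°) = 0.1483 I₀.
I₃ = I₂ cos²(-3° + 15°) = 0.1483 I₀ · cos²(12°) = 0.1419 I₀.
I₄ = I₃ cos²(56° + 3°) = 0.1419 I₀ · cos²(59°) = 0.03764 I₀.
So 0.253 mW/cm² = 0.03764 I₀, giving I₀ = 0.253/0.03764 = 6.721 mW/cm².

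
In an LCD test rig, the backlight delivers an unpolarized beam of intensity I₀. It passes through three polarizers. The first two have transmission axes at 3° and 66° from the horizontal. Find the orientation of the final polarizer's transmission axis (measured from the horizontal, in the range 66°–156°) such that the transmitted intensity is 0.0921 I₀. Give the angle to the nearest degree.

Unpolarized light through the first polarizer → I₁ = ½ I₀, now polarized at 3°.
I₂ = I₁ cos²(66° − 3°) = 0.5 I₀ · cos²(63°) = 0.1031 I₀.
Need I₃/I₀ = 0.0921, so cos²(θ − 66°) = 0.0921 / 0.1031 = 0.8937.
θ − 66° = arccos(√0.8937) = 19.0°, giving θ ≈ 66 + 19.0 = 85.0°.

θ ≈ 85°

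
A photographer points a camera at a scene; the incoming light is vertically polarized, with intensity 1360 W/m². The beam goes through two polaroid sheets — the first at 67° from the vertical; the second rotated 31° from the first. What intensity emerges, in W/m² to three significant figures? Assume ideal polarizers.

By Malus's law, I₁ = 1360 W/m² · cos²(67°) = 207.6 W/m².
I₂ = I₁ · cos²(31°) = 207.6 · 0.7347 = 152.6 W/m².

I ≈ 153 W/m²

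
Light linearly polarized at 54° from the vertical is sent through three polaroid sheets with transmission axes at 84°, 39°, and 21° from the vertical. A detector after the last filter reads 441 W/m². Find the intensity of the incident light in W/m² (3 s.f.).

By Malus's law, I₁ = I₀ cos²(84° − 54°) = I₀ cos²(30°) = 0.75 I₀.
I₂ = I₁ cos²(39° − 84°) = 0.75 I₀ · cos²(45°) = 0.375 I₀.
I₃ = I₂ cos²(21° − 39°) = 0.375 I₀ · cos²(18°) = 0.3392 I₀.
So 441 W/m² = 0.3392 I₀, giving I₀ = 441/0.3392 = 1300 W/m².

I₀ ≈ 1300 W/m²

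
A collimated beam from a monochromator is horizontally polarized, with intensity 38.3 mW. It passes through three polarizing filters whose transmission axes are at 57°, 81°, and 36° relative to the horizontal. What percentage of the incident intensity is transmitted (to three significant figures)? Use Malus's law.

By Malus's law, I₁ = 38.3 mW · cos²(57°) = 11.36 mW.
I₂ = I₁ · cos²(24°) = 11.36 · 0.8346 = 9.481 mW.
I₃ = I₂ · cos²(45°) = 9.481 · 0.5 = 4.741 mW.
That is 12.38% of the incident intensity.

≈ 12.4%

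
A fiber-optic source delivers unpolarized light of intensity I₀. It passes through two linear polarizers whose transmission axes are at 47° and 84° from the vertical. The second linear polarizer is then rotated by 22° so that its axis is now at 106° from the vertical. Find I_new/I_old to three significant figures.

I_new/I_old ≈ 0.416

Before rotation:
Unpolarized light through the first polarizer → I₁ = ½ I₀, now polarized at 47°.
I₂ = I₁ cos²(84° − 47°) = 0.5 I₀ · cos²(37°) = 0.3189 I₀.
After rotation:
Unpolarized light through the first polarizer → I₁ = ½ I₀, now polarized at 47°.
I₂ = I₁ cos²(106° − 47°) = 0.5 I₀ · cos²(59°) = 0.1326 I₀.
Ratio = 0.1326 / 0.3189 = 0.4159.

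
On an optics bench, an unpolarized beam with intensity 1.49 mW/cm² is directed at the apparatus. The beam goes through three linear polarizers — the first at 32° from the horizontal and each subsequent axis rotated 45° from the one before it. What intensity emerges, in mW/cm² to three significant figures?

I ≈ 0.186 mW/cm²

Unpolarized light through the first polarizer → I₁ = 1.49 mW/cm²/2 = 0.745 mW/cm², polarized at 32°.
I₂ = I₁ · cos²(45°) = 0.745 · 0.5 = 0.3725 mW/cm².
I₃ = I₂ · cos²(45°) = 0.3725 · 0.5 = 0.1863 mW/cm².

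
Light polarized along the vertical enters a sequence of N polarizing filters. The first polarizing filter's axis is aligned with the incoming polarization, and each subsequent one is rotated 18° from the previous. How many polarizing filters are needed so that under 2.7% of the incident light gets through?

N = 37

First polarizer is aligned with the polarization: full transmission.
Each further stage multiplies by cos²(18°) = 0.9045.
After N polarizers: T = 0.9045^(N−1). Require T < 0.027 ⇒ N−1 > ln(0.027)/ln(0.9045) = 35.99, so N−1 ≥ 36 and N = 37.
Check: N=37 gives T = 0.02697 < 0.027; N=36 gives T = 0.02982.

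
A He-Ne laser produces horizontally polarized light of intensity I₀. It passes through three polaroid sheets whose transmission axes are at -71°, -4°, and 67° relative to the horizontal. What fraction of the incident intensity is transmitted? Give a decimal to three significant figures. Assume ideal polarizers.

I₁ = I₀ cos²(-71° − 0°) = I₀ cos²(71°) = 0.106 I₀.
I₂ = I₁ cos²(-4° + 71°) = 0.106 I₀ · cos²(67°) = 0.01618 I₀.
I₃ = I₂ cos²(67° + 4°) = 0.01618 I₀ · cos²(71°) = 0.001715 I₀.
Transmitted fraction = 0.001715.

≈ 0.00172 I₀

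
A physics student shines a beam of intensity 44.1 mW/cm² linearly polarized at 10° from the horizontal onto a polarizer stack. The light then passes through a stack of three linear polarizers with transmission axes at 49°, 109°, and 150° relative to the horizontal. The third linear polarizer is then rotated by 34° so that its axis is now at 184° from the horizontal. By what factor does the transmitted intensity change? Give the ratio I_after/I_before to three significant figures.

I_new/I_old ≈ 0.118

Before rotation:
By Malus's law, I₁ = I₀ cos²(49° − 10°) = I₀ cos²(39°) = 0.604 I₀.
I₂ = I₁ cos²(109° − 49°) = 0.604 I₀ · cos²(60°) = 0.151 I₀.
I₃ = I₂ cos²(150° − 109°) = 0.151 I₀ · cos²(41°) = 0.086 I₀.
After rotation:
I₁ = I₀ cos²(49° − 10°) = I₀ cos²(39°) = 0.604 I₀.
I₂ = I₁ cos²(109° − 49°) = 0.604 I₀ · cos²(60°) = 0.151 I₀.
I₃ = I₂ cos²(184° − 109°) = 0.151 I₀ · cos²(75°) = 0.01011 I₀.
Ratio = 0.01011 / 0.086 = 0.1176.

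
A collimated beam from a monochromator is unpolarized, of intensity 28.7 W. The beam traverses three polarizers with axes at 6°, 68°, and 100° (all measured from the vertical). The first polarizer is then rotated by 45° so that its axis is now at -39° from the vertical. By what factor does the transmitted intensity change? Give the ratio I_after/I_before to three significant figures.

I_new/I_old ≈ 0.388

Before rotation:
Unpolarized light through the first polarizer → I₁ = ½ I₀, now polarized at 6°.
I₂ = I₁ cos²(68° − 6°) = 0.5 I₀ · cos²(62°) = 0.1102 I₀.
I₃ = I₂ cos²(100° − 68°) = 0.1102 I₀ · cos²(32°) = 0.07926 I₀.
After rotation:
Unpolarized light through the first polarizer → I₁ = ½ I₀, now polarized at -39°.
Angle between axes 1 and 2: 73°. I₂ = 0.5 I₀ · cos²(73°) = 0.04274 I₀.
I₃ = I₂ cos²(100° − 68°) = 0.04274 I₀ · cos²(32°) = 0.03074 I₀.
Ratio = 0.03074 / 0.07926 = 0.3878.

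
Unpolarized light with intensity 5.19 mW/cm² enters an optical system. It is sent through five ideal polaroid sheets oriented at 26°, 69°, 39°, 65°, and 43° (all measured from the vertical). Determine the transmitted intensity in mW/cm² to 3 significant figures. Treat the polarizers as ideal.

Unpolarized light through the first polarizer → I₁ = 5.19 mW/cm²/2 = 2.595 mW/cm², polarized at 26°.
I₂ = I₁ · cos²(43°) = 2.595 · 0.5349 = 1.388 mW/cm².
I₃ = I₂ · cos²(30°) = 1.388 · 0.75 = 1.041 mW/cm².
I₄ = I₃ · cos²(26°) = 1.041 · 0.8078 = 0.841 mW/cm².
I₅ = I₄ · cos²(22°) = 0.841 · 0.8597 = 0.7229 mW/cm².

I ≈ 0.723 mW/cm²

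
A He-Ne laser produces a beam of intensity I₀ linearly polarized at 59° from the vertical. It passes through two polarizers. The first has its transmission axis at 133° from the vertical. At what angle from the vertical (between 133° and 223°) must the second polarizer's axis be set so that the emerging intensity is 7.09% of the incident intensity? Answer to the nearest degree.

I₁ = I₀ cos²(133° − 59°) = I₀ cos²(74°) = 0.07598 I₀.
Need I₂/I₀ = 0.0709, so cos²(θ − 133°) = 0.0709 / 0.07598 = 0.9332.
θ − 133° = arccos(√0.9332) = 15.0°, giving θ ≈ 133 + 15.0 = 148.0°.

θ ≈ 148°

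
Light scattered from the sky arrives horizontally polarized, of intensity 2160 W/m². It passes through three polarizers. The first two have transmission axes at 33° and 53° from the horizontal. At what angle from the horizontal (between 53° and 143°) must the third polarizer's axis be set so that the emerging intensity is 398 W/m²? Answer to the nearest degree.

θ ≈ 110°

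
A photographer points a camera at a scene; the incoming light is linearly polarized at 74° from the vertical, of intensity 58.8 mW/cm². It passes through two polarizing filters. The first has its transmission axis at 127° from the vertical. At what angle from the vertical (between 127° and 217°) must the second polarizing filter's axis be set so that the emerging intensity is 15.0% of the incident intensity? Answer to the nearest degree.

I₁ = I₀ cos²(127° − 74°) = I₀ cos²(53°) = 0.3622 I₀.
Need I₂/I₀ = 0.15, so cos²(θ − 127°) = 0.15 / 0.3622 = 0.4142.
θ − 127° = arccos(√0.4142) = 49.9°, giving θ ≈ 127 + 49.9 = 176.9°.

θ ≈ 177°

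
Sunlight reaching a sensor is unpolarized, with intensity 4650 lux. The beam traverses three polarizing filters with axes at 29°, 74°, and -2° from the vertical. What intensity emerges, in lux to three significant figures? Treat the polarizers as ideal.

I ≈ 68.0 lux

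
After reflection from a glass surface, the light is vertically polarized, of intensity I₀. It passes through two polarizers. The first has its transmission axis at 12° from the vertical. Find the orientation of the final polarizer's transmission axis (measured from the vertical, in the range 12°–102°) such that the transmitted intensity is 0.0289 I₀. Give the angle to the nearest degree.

θ ≈ 92°

I₁ = I₀ cos²(12° − 0°) = I₀ cos²(12°) = 0.9568 I₀.
Need I₂/I₀ = 0.0289, so cos²(θ − 12°) = 0.0289 / 0.9568 = 0.03021.
θ − 12° = arccos(√0.03021) = 80.0°, giving θ ≈ 12 + 80.0 = 92.0°.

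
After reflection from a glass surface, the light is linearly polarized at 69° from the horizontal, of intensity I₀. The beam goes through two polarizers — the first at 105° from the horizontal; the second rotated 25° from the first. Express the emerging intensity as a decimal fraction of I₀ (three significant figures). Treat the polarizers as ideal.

≈ 0.538 I₀

By Malus's law, I₁ = I₀ cos²(105° − 69°) = I₀ cos²(36°) = 0.6545 I₀.
I₂ = I₁ cos²(25°) = 0.6545 · 0.8214 I₀ = 0.5376 I₀.
Transmitted fraction = 0.5376.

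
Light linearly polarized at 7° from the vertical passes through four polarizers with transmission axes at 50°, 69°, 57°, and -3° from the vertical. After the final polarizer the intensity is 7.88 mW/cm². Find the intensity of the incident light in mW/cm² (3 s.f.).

I₀ ≈ 68.9 mW/cm²

I₁ = I₀ cos²(50° − 7°) = I₀ cos²(43°) = 0.5349 I₀.
I₂ = I₁ cos²(69° − 50°) = 0.5349 I₀ · cos²(19°) = 0.4782 I₀.
I₃ = I₂ cos²(57° − 69°) = 0.4782 I₀ · cos²(12°) = 0.4575 I₀.
I₄ = I₃ cos²(-3° − 57°) = 0.4575 I₀ · cos²(60°) = 0.1144 I₀.
So 7.88 mW/cm² = 0.1144 I₀, giving I₀ = 7.88/0.1144 = 68.89 mW/cm².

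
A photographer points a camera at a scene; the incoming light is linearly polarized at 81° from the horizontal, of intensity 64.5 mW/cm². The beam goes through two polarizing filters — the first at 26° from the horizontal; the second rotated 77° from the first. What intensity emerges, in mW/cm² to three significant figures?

By Malus's law, I₁ = 64.5 mW/cm² · cos²(55°) = 21.22 mW/cm².
I₂ = I₁ · cos²(77°) = 21.22 · 0.0506 = 1.074 mW/cm².

I ≈ 1.07 mW/cm²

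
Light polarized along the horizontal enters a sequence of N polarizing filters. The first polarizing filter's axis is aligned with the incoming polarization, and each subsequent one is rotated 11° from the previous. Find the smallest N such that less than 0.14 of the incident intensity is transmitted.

N = 55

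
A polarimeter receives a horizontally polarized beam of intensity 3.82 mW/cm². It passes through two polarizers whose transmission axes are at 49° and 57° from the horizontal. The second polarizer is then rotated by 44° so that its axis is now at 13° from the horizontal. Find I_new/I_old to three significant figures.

Before rotation:
By Malus's law, I₁ = I₀ cos²(49° − 0°) = I₀ cos²(49°) = 0.4304 I₀.
I₂ = I₁ cos²(57° − 49°) = 0.4304 I₀ · cos²(8°) = 0.4221 I₀.
After rotation:
I₁ = I₀ cos²(49° − 0°) = I₀ cos²(49°) = 0.4304 I₀.
I₂ = I₁ cos²(13° − 49°) = 0.4304 I₀ · cos²(36°) = 0.2817 I₀.
Ratio = 0.2817 / 0.4221 = 0.6674.

I_new/I_old ≈ 0.667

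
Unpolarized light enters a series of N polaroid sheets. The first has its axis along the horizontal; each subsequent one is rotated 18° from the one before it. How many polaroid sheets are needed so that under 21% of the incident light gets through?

First polarizer halves the unpolarized light: factor 1/2.
Each further stage multiplies by cos²(18°) = 0.9045.
After N polarizers: T = 0.5·0.9045^(N−1). Require T < 0.21 ⇒ N−1 > ln(0.21/0.5)/ln(0.9045) = 8.64, so N−1 ≥ 9 and N = 10.
Check: N=10 gives T = 0.2026 < 0.21; N=9 gives T = 0.224.

N = 10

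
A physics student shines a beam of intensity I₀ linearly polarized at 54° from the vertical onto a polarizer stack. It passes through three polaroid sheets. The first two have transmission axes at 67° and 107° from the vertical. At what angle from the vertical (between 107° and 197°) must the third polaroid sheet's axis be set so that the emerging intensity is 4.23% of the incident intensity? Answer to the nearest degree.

θ ≈ 181°

By Malus's law, I₁ = I₀ cos²(67° − 54°) = I₀ cos²(13°) = 0.9494 I₀.
I₂ = I₁ cos²(107° − 67°) = 0.9494 I₀ · cos²(40°) = 0.5571 I₀.
Need I₃/I₀ = 0.0423, so cos²(θ − 107°) = 0.0423 / 0.5571 = 0.07592.
θ − 107° = arccos(√0.07592) = 74.0°, giving θ ≈ 107 + 74.0 = 181.0°.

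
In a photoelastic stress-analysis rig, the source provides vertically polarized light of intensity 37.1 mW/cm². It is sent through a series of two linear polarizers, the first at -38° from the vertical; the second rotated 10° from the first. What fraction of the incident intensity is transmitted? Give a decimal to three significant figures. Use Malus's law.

I/I₀ ≈ 0.602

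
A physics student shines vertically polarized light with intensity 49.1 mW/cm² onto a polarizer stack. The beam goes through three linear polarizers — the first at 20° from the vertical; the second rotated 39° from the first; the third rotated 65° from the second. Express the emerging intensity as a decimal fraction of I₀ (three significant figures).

I₁ = 49.1 mW/cm² · cos²(20°) = 43.36 mW/cm².
I₂ = I₁ · cos²(39°) = 43.36 · 0.604 = 26.19 mW/cm².
I₃ = I₂ · cos²(65°) = 26.19 · 0.1786 = 4.677 mW/cm².
Transmitted fraction = 0.09525.

I/I₀ ≈ 0.0953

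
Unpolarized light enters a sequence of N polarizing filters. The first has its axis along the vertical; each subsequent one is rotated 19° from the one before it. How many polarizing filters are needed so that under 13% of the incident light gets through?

N = 14

First polarizer halves the unpolarized light: factor 1/2.
Each further stage multiplies by cos²(19°) = 0.894.
After N polarizers: T = 0.5·0.894^(N−1). Require T < 0.13 ⇒ N−1 > ln(0.13/0.5)/ln(0.894) = 12.02, so N−1 ≥ 13 and N = 14.
Check: N=14 gives T = 0.1165 < 0.13; N=13 gives T = 0.1303.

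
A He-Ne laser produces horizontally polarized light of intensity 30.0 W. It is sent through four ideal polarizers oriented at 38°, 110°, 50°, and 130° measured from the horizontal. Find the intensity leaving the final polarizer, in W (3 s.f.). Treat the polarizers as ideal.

I ≈ 0.0134 W

I₁ = 30.0 W · cos²(38°) = 18.63 W.
I₂ = I₁ · cos²(72°) = 18.63 · 0.09549 = 1.779 W.
I₃ = I₂ · cos²(60°) = 1.779 · 0.25 = 0.4447 W.
I₄ = I₃ · cos²(80°) = 0.4447 · 0.03015 = 0.01341 W.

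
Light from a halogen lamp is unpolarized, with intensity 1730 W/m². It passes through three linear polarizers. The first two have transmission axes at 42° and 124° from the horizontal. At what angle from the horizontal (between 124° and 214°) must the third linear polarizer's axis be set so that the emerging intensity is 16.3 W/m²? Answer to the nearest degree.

θ ≈ 133°

Unpolarized light through the first polarizer → I₁ = ½ I₀, now polarized at 42°.
I₂ = I₁ cos²(124° − 42°) = 0.5 I₀ · cos²(82°) = 0.009685 I₀.
Target fraction: 16.3 / 1730 W/m² = 0.009422 of I₀.
Need I₃/I₀ = 0.009422, so cos²(θ − 124°) = 0.009422 / 0.009685 = 0.9729.
θ − 124° = arccos(√0.9729) = 9.5°, giving θ ≈ 124 + 9.5 = 133.5°.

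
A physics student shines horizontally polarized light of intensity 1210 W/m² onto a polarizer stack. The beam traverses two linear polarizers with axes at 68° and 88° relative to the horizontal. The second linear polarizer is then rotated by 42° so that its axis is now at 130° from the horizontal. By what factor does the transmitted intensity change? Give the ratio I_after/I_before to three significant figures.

I_new/I_old ≈ 0.250

Before rotation:
I₁ = I₀ cos²(68° − 0°) = I₀ cos²(68°) = 0.1403 I₀.
I₂ = I₁ cos²(88° − 68°) = 0.1403 I₀ · cos²(20°) = 0.1239 I₀.
After rotation:
I₁ = I₀ cos²(68° − 0°) = I₀ cos²(68°) = 0.1403 I₀.
I₂ = I₁ cos²(130° − 68°) = 0.1403 I₀ · cos²(62°) = 0.03093 I₀.
Ratio = 0.03093 / 0.1239 = 0.2496.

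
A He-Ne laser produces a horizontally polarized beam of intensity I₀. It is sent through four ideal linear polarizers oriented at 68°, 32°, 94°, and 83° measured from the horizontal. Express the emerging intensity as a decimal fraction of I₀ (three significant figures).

≈ 0.0195 I₀

I₁ = I₀ cos²(68° − 0°) = I₀ cos²(68°) = 0.1403 I₀.
I₂ = I₁ cos²(32° − 68°) = 0.1403 I₀ · cos²(36°) = 0.09185 I₀.
I₃ = I₂ cos²(94° − 32°) = 0.09185 I₀ · cos²(62°) = 0.02024 I₀.
I₄ = I₃ cos²(83° − 94°) = 0.02024 I₀ · cos²(11°) = 0.01951 I₀.
Transmitted fraction = 0.01951.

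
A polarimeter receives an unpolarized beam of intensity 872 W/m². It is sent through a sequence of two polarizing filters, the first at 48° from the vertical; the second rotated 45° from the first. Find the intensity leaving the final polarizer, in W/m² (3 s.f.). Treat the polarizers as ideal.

Unpolarized light through the first polarizer → I₁ = 872 W/m²/2 = 436 W/m², polarized at 48°.
I₂ = I₁ · cos²(45°) = 436 · 0.5 = 218 W/m².

I ≈ 218 W/m²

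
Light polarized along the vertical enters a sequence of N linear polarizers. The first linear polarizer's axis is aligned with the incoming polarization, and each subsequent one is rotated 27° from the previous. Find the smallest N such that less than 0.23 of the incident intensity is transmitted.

First polarizer is aligned with the polarization: full transmission.
Each further stage multiplies by cos²(27°) = 0.7939.
After N polarizers: T = 0.7939^(N−1). Require T < 0.23 ⇒ N−1 > ln(0.23)/ln(0.7939) = 6.37, so N−1 ≥ 7 and N = 8.
Check: N=8 gives T = 0.1988 < 0.23; N=7 gives T = 0.2504.

N = 8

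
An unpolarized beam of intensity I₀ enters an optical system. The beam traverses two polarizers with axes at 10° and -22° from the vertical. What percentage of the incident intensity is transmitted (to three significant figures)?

≈ 36.0%

Unpolarized light through the first polarizer → I₁ = ½ I₀, now polarized at 10°.
I₂ = I₁ cos²(-22° − 10°) = 0.5 I₀ · cos²(32°) = 0.3596 I₀.
That is 35.96% of the incident intensity.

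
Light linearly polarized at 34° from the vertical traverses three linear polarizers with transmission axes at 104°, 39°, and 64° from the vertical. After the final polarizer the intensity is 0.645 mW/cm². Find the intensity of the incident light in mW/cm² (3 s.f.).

I₁ = I₀ cos²(104° − 34°) = I₀ cos²(70°) = 0.117 I₀.
I₂ = I₁ cos²(39° − 104°) = 0.117 I₀ · cos²(65°) = 0.02089 I₀.
I₃ = I₂ cos²(64° − 39°) = 0.02089 I₀ · cos²(25°) = 0.01716 I₀.
So 0.645 mW/cm² = 0.01716 I₀, giving I₀ = 0.645/0.01716 = 37.58 mW/cm².

I₀ ≈ 37.6 mW/cm²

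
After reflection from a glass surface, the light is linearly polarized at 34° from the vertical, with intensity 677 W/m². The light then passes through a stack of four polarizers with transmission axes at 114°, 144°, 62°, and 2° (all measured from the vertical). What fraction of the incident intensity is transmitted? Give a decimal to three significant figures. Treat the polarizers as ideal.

I/I₀ ≈ 0.000110

By Malus's law, I₁ = 677 W/m² · cos²(80°) = 20.41 W/m².
I₂ = I₁ · cos²(30°) = 20.41 · 0.75 = 15.31 W/m².
I₃ = I₂ · cos²(82°) = 15.31 · 0.01937 = 0.2966 W/m².
I₄ = I₃ · cos²(60°) = 0.2966 · 0.25 = 0.07414 W/m².
Transmitted fraction = 0.0001095.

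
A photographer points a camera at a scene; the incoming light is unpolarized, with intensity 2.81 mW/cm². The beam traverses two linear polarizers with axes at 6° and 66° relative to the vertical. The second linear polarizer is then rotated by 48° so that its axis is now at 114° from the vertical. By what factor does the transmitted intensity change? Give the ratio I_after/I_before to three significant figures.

I_new/I_old ≈ 0.382

Before rotation:
Unpolarized light through the first polarizer → I₁ = ½ I₀, now polarized at 6°.
I₂ = I₁ cos²(66° − 6°) = 0.5 I₀ · cos²(60°) = 0.125 I₀.
After rotation:
Unpolarized light through the first polarizer → I₁ = ½ I₀, now polarized at 6°.
Angle between axes 1 and 2: 72°. I₂ = 0.5 I₀ · cos²(72°) = 0.04775 I₀.
Ratio = 0.04775 / 0.125 = 0.382.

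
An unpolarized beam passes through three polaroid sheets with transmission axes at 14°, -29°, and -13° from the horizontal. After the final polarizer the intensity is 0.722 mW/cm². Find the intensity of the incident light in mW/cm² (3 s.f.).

I₀ ≈ 2.92 mW/cm²

Unpolarized light through the first polarizer → I₁ = ½ I₀, now polarized at 14°.
I₂ = I₁ cos²(-29° − 14°) = 0.5 I₀ · cos²(43°) = 0.2674 I₀.
I₃ = I₂ cos²(-13° + 29°) = 0.2674 I₀ · cos²(16°) = 0.2471 I₀.
So 0.722 mW/cm² = 0.2471 I₀, giving I₀ = 0.722/0.2471 = 2.922 mW/cm².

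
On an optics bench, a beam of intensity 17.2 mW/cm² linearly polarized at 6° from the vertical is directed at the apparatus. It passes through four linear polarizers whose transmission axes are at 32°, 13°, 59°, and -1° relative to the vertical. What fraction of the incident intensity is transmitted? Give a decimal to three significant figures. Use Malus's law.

I/I₀ ≈ 0.0871

By Malus's law, I₁ = 17.2 mW/cm² · cos²(26°) = 13.89 mW/cm².
I₂ = I₁ · cos²(19°) = 13.89 · 0.894 = 12.42 mW/cm².
I₃ = I₂ · cos²(46°) = 12.42 · 0.4826 = 5.994 mW/cm².
I₄ = I₃ · cos²(60°) = 5.994 · 0.25 = 1.499 mW/cm².
Transmitted fraction = 0.08713.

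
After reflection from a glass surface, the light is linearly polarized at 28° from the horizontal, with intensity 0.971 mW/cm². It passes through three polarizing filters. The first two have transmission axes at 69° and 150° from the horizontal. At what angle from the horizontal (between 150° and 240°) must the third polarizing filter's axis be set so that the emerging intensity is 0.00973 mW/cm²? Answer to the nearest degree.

By Malus's law, I₁ = I₀ cos²(69° − 28°) = I₀ cos²(41°) = 0.5696 I₀.
I₂ = I₁ cos²(150° − 69°) = 0.5696 I₀ · cos²(81°) = 0.01394 I₀.
Target fraction: 0.00973 / 0.971 mW/cm² = 0.01002 of I₀.
Need I₃/I₀ = 0.01002, so cos²(θ − 150°) = 0.01002 / 0.01394 = 0.7189.
θ − 150° = arccos(√0.7189) = 32.0°, giving θ ≈ 150 + 32.0 = 182.0°.

θ ≈ 182°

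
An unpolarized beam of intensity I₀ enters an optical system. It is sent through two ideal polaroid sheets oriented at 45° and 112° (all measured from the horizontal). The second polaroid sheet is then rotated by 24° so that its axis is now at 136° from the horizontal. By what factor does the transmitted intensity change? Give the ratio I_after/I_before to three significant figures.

I_new/I_old ≈ 0.00200

Before rotation:
Unpolarized light through the first polarizer → I₁ = ½ I₀, now polarized at 45°.
I₂ = I₁ cos²(112° − 45°) = 0.5 I₀ · cos²(67°) = 0.07634 I₀.
After rotation:
Unpolarized light through the first polarizer → I₁ = ½ I₀, now polarized at 45°.
Angle between axes 1 and 2: 89°. I₂ = 0.5 I₀ · cos²(89°) = 0.0001523 I₀.
Ratio = 0.0001523 / 0.07634 = 0.001995.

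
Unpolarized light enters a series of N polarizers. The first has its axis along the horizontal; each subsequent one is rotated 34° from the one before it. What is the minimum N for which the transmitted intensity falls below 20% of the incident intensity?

First polarizer halves the unpolarized light: factor 1/2.
Each further stage multiplies by cos²(34°) = 0.6873.
After N polarizers: T = 0.5·0.6873^(N−1). Require T < 0.20 ⇒ N−1 > ln(0.20/0.5)/ln(0.6873) = 2.44, so N−1 ≥ 3 and N = 4.
Check: N=4 gives T = 0.1623 < 0.20; N=3 gives T = 0.2362.

N = 4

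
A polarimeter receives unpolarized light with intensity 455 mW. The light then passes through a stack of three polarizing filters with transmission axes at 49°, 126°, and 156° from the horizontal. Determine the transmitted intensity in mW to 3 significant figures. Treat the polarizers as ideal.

Unpolarized light through the first polarizer → I₁ = 455 mW/2 = 227.5 mW, polarized at 49°.
I₂ = I₁ · cos²(77°) = 227.5 · 0.0506 = 11.51 mW.
I₃ = I₂ · cos²(30°) = 11.51 · 0.75 = 8.634 mW.

I ≈ 8.63 mW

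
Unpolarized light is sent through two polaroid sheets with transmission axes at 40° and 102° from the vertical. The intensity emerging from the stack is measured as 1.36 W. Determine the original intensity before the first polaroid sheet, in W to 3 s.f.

Unpolarized light through the first polarizer → I₁ = ½ I₀, now polarized at 40°.
I₂ = I₁ cos²(102° − 40°) = 0.5 I₀ · cos²(62°) = 0.1102 I₀.
So 1.36 W = 0.1102 I₀, giving I₀ = 1.36/0.1102 = 12.34 W.

I₀ ≈ 12.3 W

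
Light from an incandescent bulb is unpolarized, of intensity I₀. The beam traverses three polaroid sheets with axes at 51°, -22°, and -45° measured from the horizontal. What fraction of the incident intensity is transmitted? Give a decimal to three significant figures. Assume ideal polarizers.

≈ 0.0362 I₀

Unpolarized light through the first polarizer → I₁ = ½ I₀, now polarized at 51°.
I₂ = I₁ cos²(-22° − 51°) = 0.5 I₀ · cos²(73°) = 0.04274 I₀.
I₃ = I₂ cos²(-45° + 22°) = 0.04274 I₀ · cos²(23°) = 0.03622 I₀.
Transmitted fraction = 0.03622.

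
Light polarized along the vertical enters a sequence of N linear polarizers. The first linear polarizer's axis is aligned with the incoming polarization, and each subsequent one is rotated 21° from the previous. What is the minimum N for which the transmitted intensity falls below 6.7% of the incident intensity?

N = 21

First polarizer is aligned with the polarization: full transmission.
Each further stage multiplies by cos²(21°) = 0.8716.
After N polarizers: T = 0.8716^(N−1). Require T < 0.067 ⇒ N−1 > ln(0.067)/ln(0.8716) = 19.66, so N−1 ≥ 20 and N = 21.
Check: N=21 gives T = 0.06398 < 0.067; N=20 gives T = 0.07341.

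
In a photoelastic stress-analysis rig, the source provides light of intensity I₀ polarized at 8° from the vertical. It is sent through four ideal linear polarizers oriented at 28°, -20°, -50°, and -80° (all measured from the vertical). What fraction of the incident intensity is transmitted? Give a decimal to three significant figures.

I₁ = I₀ cos²(28° − 8°) = I₀ cos²(20°) = 0.883 I₀.
I₂ = I₁ cos²(-20° − 28°) = 0.883 I₀ · cos²(48°) = 0.3954 I₀.
I₃ = I₂ cos²(-50° + 20°) = 0.3954 I₀ · cos²(30°) = 0.2965 I₀.
I₄ = I₃ cos²(-80° + 50°) = 0.2965 I₀ · cos²(30°) = 0.2224 I₀.
Transmitted fraction = 0.2224.

≈ 0.222 I₀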